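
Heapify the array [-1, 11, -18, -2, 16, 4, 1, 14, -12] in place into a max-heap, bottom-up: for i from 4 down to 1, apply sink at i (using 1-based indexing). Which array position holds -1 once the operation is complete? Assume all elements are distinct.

4

sift down from index 4:
  -2 vs larger child 14 at index 8, swap → [-1, 11, -18, 14, 16, 4, 1, -2, -12]
sift down from index 3:
  -18 vs larger child 4 at index 6, swap → [-1, 11, 4, 14, 16, -18, 1, -2, -12]
sift down from index 2:
  11 vs larger child 16 at index 5, swap → [-1, 16, 4, 14, 11, -18, 1, -2, -12]
sift down from index 1:
  -1 vs larger child 16 at index 2, swap → [16, -1, 4, 14, 11, -18, 1, -2, -12]
  -1 vs larger child 14 at index 4, swap → [16, 14, 4, -1, 11, -18, 1, -2, -12]
resulting array: [16, 14, 4, -1, 11, -18, 1, -2, -12]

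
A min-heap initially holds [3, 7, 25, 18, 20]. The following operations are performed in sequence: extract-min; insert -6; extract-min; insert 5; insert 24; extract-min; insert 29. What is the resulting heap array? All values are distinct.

[7, 18, 24, 20, 25, 29]

extract-min → returns 3:
  remove root 3; move last element 20 to root → [20, 7, 25, 18]
  20 vs smaller child 7 at index 1, swap → [7, 20, 25, 18]
  20 vs only child 18 at index 3, swap → [7, 18, 25, 20]
insert -6:
  append -6 at index 4 → [7, 18, 25, 20, -6]
  -6 < parent 18 at index 1, swap → [7, -6, 25, 20, 18]
  -6 < parent 7 at index 0, swap → [-6, 7, 25, 20, 18]
extract-min → returns -6:
  remove root -6; move last element 18 to root → [18, 7, 25, 20]
  18 vs smaller child 7 at index 1, swap → [7, 18, 25, 20]
insert 5:
  append 5 at index 4 → [7, 18, 25, 20, 5]
  5 < parent 18 at index 1, swap → [7, 5, 25, 20, 18]
  5 < parent 7 at index 0, swap → [5, 7, 25, 20, 18]
insert 24:
  append 24 at index 5 → [5, 7, 25, 20, 18, 24]
  24 < parent 25 at index 2, swap → [5, 7, 24, 20, 18, 25]
extract-min → returns 5:
  remove root 5; move last element 25 to root → [25, 7, 24, 20, 18]
  25 vs smaller child 7 at index 1, swap → [7, 25, 24, 20, 18]
  25 vs smaller child 18 at index 4, swap → [7, 18, 24, 20, 25]
insert 29:
  append 29 at index 5 → [7, 18, 24, 20, 25, 29] (no swap needed)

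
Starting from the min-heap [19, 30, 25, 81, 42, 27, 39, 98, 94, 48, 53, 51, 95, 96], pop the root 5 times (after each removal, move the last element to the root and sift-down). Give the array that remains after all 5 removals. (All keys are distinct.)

[42, 48, 51, 81, 96, 53, 95, 98, 94]

extract-min #1 returns 19:
  remove root 19; move last element 96 to root → [96, 30, 25, 81, 42, 27, 39, 98, 94, 48, 53, 51, 95]
  96 vs smaller child 25 at index 2, swap → [25, 30, 96, 81, 42, 27, 39, 98, 94, 48, 53, 51, 95]
  96 vs smaller child 27 at index 5, swap → [25, 30, 27, 81, 42, 96, 39, 98, 94, 48, 53, 51, 95]
  96 vs smaller child 51 at index 11, swap → [25, 30, 27, 81, 42, 51, 39, 98, 94, 48, 53, 96, 95]
extract-min #2 returns 25:
  remove root 25; move last element 95 to root → [95, 30, 27, 81, 42, 51, 39, 98, 94, 48, 53, 96]
  95 vs smaller child 27 at index 2, swap → [27, 30, 95, 81, 42, 51, 39, 98, 94, 48, 53, 96]
  95 vs smaller child 39 at index 6, swap → [27, 30, 39, 81, 42, 51, 95, 98, 94, 48, 53, 96]
extract-min #3 returns 27:
  remove root 27; move last element 96 to root → [96, 30, 39, 81, 42, 51, 95, 98, 94, 48, 53]
  96 vs smaller child 30 at index 1, swap → [30, 96, 39, 81, 42, 51, 95, 98, 94, 48, 53]
  96 vs smaller child 42 at index 4, swap → [30, 42, 39, 81, 96, 51, 95, 98, 94, 48, 53]
  96 vs smaller child 48 at index 9, swap → [30, 42, 39, 81, 48, 51, 95, 98, 94, 96, 53]
extract-min #4 returns 30:
  remove root 30; move last element 53 to root → [53, 42, 39, 81, 48, 51, 95, 98, 94, 96]
  53 vs smaller child 39 at index 2, swap → [39, 42, 53, 81, 48, 51, 95, 98, 94, 96]
  53 vs smaller child 51 at index 5, swap → [39, 42, 51, 81, 48, 53, 95, 98, 94, 96]
extract-min #5 returns 39:
  remove root 39; move last element 96 to root → [96, 42, 51, 81, 48, 53, 95, 98, 94]
  96 vs smaller child 42 at index 1, swap → [42, 96, 51, 81, 48, 53, 95, 98, 94]
  96 vs smaller child 48 at index 4, swap → [42, 48, 51, 81, 96, 53, 95, 98, 94]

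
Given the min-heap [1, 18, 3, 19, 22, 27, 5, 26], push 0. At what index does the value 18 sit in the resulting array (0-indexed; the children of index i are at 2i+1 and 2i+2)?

append 0 at index 8 → [1, 18, 3, 19, 22, 27, 5, 26, 0]
0 < parent 19 at index 3, swap → [1, 18, 3, 0, 22, 27, 5, 26, 19]
0 < parent 18 at index 1, swap → [1, 0, 3, 18, 22, 27, 5, 26, 19]
0 < parent 1 at index 0, swap → [0, 1, 3, 18, 22, 27, 5, 26, 19]
resulting array: [0, 1, 3, 18, 22, 27, 5, 26, 19]

3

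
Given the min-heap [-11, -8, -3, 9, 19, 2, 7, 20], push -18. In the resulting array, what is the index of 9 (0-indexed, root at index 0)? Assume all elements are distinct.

8

append -18 at index 8 → [-11, -8, -3, 9, 19, 2, 7, 20, -18]
-18 < parent 9 at index 3, swap → [-11, -8, -3, -18, 19, 2, 7, 20, 9]
-18 < parent -8 at index 1, swap → [-11, -18, -3, -8, 19, 2, 7, 20, 9]
-18 < parent -11 at index 0, swap → [-18, -11, -3, -8, 19, 2, 7, 20, 9]
resulting array: [-18, -11, -3, -8, 19, 2, 7, 20, 9]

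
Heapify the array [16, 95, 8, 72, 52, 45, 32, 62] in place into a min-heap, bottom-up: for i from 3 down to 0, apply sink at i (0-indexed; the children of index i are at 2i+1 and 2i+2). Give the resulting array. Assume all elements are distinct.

sift down from index 3:
  72 vs only child 62 at index 7, swap → [16, 95, 8, 62, 52, 45, 32, 72]
sift down from index 2: already satisfies heap property
sift down from index 1:
  95 vs smaller child 52 at index 4, swap → [16, 52, 8, 62, 95, 45, 32, 72]
sift down from index 0:
  16 vs smaller child 8 at index 2, swap → [8, 52, 16, 62, 95, 45, 32, 72]

[8, 52, 16, 62, 95, 45, 32, 72]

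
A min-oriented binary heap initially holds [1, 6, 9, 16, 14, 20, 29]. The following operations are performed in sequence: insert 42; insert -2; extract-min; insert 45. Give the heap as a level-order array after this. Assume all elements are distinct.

[1, 6, 9, 16, 14, 20, 29, 42, 45]

insert 42:
  append 42 at index 7 → [1, 6, 9, 16, 14, 20, 29, 42] (no swap needed)
insert -2:
  append -2 at index 8 → [1, 6, 9, 16, 14, 20, 29, 42, -2]
  -2 < parent 16 at index 3, swap → [1, 6, 9, -2, 14, 20, 29, 42, 16]
  -2 < parent 6 at index 1, swap → [1, -2, 9, 6, 14, 20, 29, 42, 16]
  -2 < parent 1 at index 0, swap → [-2, 1, 9, 6, 14, 20, 29, 42, 16]
extract-min → returns -2:
  remove root -2; move last element 16 to root → [16, 1, 9, 6, 14, 20, 29, 42]
  16 vs smaller child 1 at index 1, swap → [1, 16, 9, 6, 14, 20, 29, 42]
  16 vs smaller child 6 at index 3, swap → [1, 6, 9, 16, 14, 20, 29, 42]
insert 45:
  append 45 at index 8 → [1, 6, 9, 16, 14, 20, 29, 42, 45] (no swap needed)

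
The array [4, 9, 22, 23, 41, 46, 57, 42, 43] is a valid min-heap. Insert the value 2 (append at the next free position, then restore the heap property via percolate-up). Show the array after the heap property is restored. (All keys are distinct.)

[2, 4, 22, 23, 9, 46, 57, 42, 43, 41]

append 2 at index 9 → [4, 9, 22, 23, 41, 46, 57, 42, 43, 2]
2 < parent 41 at index 4, swap → [4, 9, 22, 23, 2, 46, 57, 42, 43, 41]
2 < parent 9 at index 1, swap → [4, 2, 22, 23, 9, 46, 57, 42, 43, 41]
2 < parent 4 at index 0, swap → [2, 4, 22, 23, 9, 46, 57, 42, 43, 41]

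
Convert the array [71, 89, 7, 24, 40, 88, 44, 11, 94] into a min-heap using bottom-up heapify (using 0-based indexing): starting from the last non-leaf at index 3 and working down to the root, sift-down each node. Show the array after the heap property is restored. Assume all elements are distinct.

[7, 11, 44, 24, 40, 88, 71, 89, 94]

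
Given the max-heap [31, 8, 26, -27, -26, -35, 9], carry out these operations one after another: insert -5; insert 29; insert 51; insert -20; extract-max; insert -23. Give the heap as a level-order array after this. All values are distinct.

insert -5:
  append -5 at index 7 → [31, 8, 26, -27, -26, -35, 9, -5]
  -5 > parent -27 at index 3, swap → [31, 8, 26, -5, -26, -35, 9, -27]
insert 29:
  append 29 at index 8 → [31, 8, 26, -5, -26, -35, 9, -27, 29]
  29 > parent -5 at index 3, swap → [31, 8, 26, 29, -26, -35, 9, -27, -5]
  29 > parent 8 at index 1, swap → [31, 29, 26, 8, -26, -35, 9, -27, -5]
insert 51:
  append 51 at index 9 → [31, 29, 26, 8, -26, -35, 9, -27, -5, 51]
  51 > parent -26 at index 4, swap → [31, 29, 26, 8, 51, -35, 9, -27, -5, -26]
  51 > parent 29 at index 1, swap → [31, 51, 26, 8, 29, -35, 9, -27, -5, -26]
  51 > parent 31 at index 0, swap → [51, 31, 26, 8, 29, -35, 9, -27, -5, -26]
insert -20:
  append -20 at index 10 → [51, 31, 26, 8, 29, -35, 9, -27, -5, -26, -20] (no swap needed)
extract-max → returns 51:
  remove root 51; move last element -20 to root → [-20, 31, 26, 8, 29, -35, 9, -27, -5, -26]
  -20 vs larger child 31 at index 1, swap → [31, -20, 26, 8, 29, -35, 9, -27, -5, -26]
  -20 vs larger child 29 at index 4, swap → [31, 29, 26, 8, -20, -35, 9, -27, -5, -26]
insert -23:
  append -23 at index 10 → [31, 29, 26, 8, -20, -35, 9, -27, -5, -26, -23] (no swap needed)

[31, 29, 26, 8, -20, -35, 9, -27, -5, -26, -23]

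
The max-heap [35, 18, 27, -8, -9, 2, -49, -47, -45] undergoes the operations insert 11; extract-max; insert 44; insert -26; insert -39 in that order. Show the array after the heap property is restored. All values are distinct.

insert 11:
  append 11 at index 9 → [35, 18, 27, -8, -9, 2, -49, -47, -45, 11]
  11 > parent -9 at index 4, swap → [35, 18, 27, -8, 11, 2, -49, -47, -45, -9]
extract-max → returns 35:
  remove root 35; move last element -9 to root → [-9, 18, 27, -8, 11, 2, -49, -47, -45]
  -9 vs larger child 27 at index 2, swap → [27, 18, -9, -8, 11, 2, -49, -47, -45]
  -9 vs larger child 2 at index 5, swap → [27, 18, 2, -8, 11, -9, -49, -47, -45]
insert 44:
  append 44 at index 9 → [27, 18, 2, -8, 11, -9, -49, -47, -45, 44]
  44 > parent 11 at index 4, swap → [27, 18, 2, -8, 44, -9, -49, -47, -45, 11]
  44 > parent 18 at index 1, swap → [27, 44, 2, -8, 18, -9, -49, -47, -45, 11]
  44 > parent 27 at index 0, swap → [44, 27, 2, -8, 18, -9, -49, -47, -45, 11]
insert -26:
  append -26 at index 10 → [44, 27, 2, -8, 18, -9, -49, -47, -45, 11, -26] (no swap needed)
insert -39:
  append -39 at index 11 → [44, 27, 2, -8, 18, -9, -49, -47, -45, 11, -26, -39] (no swap needed)

[44, 27, 2, -8, 18, -9, -49, -47, -45, 11, -26, -39]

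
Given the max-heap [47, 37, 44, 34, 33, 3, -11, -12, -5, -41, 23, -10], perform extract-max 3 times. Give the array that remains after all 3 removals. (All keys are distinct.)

extract-max #1 returns 47:
  remove root 47; move last element -10 to root → [-10, 37, 44, 34, 33, 3, -11, -12, -5, -41, 23]
  -10 vs larger child 44 at index 2, swap → [44, 37, -10, 34, 33, 3, -11, -12, -5, -41, 23]
  -10 vs larger child 3 at index 5, swap → [44, 37, 3, 34, 33, -10, -11, -12, -5, -41, 23]
extract-max #2 returns 44:
  remove root 44; move last element 23 to root → [23, 37, 3, 34, 33, -10, -11, -12, -5, -41]
  23 vs larger child 37 at index 1, swap → [37, 23, 3, 34, 33, -10, -11, -12, -5, -41]
  23 vs larger child 34 at index 3, swap → [37, 34, 3, 23, 33, -10, -11, -12, -5, -41]
extract-max #3 returns 37:
  remove root 37; move last element -41 to root → [-41, 34, 3, 23, 33, -10, -11, -12, -5]
  -41 vs larger child 34 at index 1, swap → [34, -41, 3, 23, 33, -10, -11, -12, -5]
  -41 vs larger child 33 at index 4, swap → [34, 33, 3, 23, -41, -10, -11, -12, -5]

[34, 33, 3, 23, -41, -10, -11, -12, -5]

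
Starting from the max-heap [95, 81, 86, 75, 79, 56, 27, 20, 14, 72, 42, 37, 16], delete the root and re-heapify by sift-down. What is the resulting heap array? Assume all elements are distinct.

[86, 81, 56, 75, 79, 37, 27, 20, 14, 72, 42, 16]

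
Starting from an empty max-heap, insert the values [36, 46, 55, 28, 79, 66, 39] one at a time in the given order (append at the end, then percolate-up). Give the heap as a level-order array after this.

Insert 36:
  append 36 at index 0 → [36] (no swap needed)
Insert 46:
  append 46 at index 1 → [36, 46]
  46 > parent 36 at index 0, swap → [46, 36]
Insert 55:
  append 55 at index 2 → [46, 36, 55]
  55 > parent 46 at index 0, swap → [55, 36, 46]
Insert 28:
  append 28 at index 3 → [55, 36, 46, 28] (no swap needed)
Insert 79:
  append 79 at index 4 → [55, 36, 46, 28, 79]
  79 > parent 36 at index 1, swap → [55, 79, 46, 28, 36]
  79 > parent 55 at index 0, swap → [79, 55, 46, 28, 36]
Insert 66:
  append 66 at index 5 → [79, 55, 46, 28, 36, 66]
  66 > parent 46 at index 2, swap → [79, 55, 66, 28, 36, 46]
Insert 39:
  append 39 at index 6 → [79, 55, 66, 28, 36, 46, 39] (no swap needed)

[79, 55, 66, 28, 36, 46, 39]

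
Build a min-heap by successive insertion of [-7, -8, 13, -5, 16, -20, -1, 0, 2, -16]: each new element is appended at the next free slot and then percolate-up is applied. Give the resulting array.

Insert -7:
  append -7 at index 0 → [-7] (no swap needed)
Insert -8:
  append -8 at index 1 → [-7, -8]
  -8 < parent -7 at index 0, swap → [-8, -7]
Insert 13:
  append 13 at index 2 → [-8, -7, 13] (no swap needed)
Insert -5:
  append -5 at index 3 → [-8, -7, 13, -5] (no swap needed)
Insert 16:
  append 16 at index 4 → [-8, -7, 13, -5, 16] (no swap needed)
Insert -20:
  append -20 at index 5 → [-8, -7, 13, -5, 16, -20]
  -20 < parent 13 at index 2, swap → [-8, -7, -20, -5, 16, 13]
  -20 < parent -8 at index 0, swap → [-20, -7, -8, -5, 16, 13]
Insert -1:
  append -1 at index 6 → [-20, -7, -8, -5, 16, 13, -1] (no swap needed)
Insert 0:
  append 0 at index 7 → [-20, -7, -8, -5, 16, 13, -1, 0] (no swap needed)
Insert 2:
  append 2 at index 8 → [-20, -7, -8, -5, 16, 13, -1, 0, 2] (no swap needed)
Insert -16:
  append -16 at index 9 → [-20, -7, -8, -5, 16, 13, -1, 0, 2, -16]
  -16 < parent 16 at index 4, swap → [-20, -7, -8, -5, -16, 13, -1, 0, 2, 16]
  -16 < parent -7 at index 1, swap → [-20, -16, -8, -5, -7, 13, -1, 0, 2, 16]

[-20, -16, -8, -5, -7, 13, -1, 0, 2, 16]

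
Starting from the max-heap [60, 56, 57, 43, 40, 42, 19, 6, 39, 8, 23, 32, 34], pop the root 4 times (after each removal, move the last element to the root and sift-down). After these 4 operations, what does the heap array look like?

extract-max #1 returns 60:
  remove root 60; move last element 34 to root → [34, 56, 57, 43, 40, 42, 19, 6, 39, 8, 23, 32]
  34 vs larger child 57 at index 2, swap → [57, 56, 34, 43, 40, 42, 19, 6, 39, 8, 23, 32]
  34 vs larger child 42 at index 5, swap → [57, 56, 42, 43, 40, 34, 19, 6, 39, 8, 23, 32]
extract-max #2 returns 57:
  remove root 57; move last element 32 to root → [32, 56, 42, 43, 40, 34, 19, 6, 39, 8, 23]
  32 vs larger child 56 at index 1, swap → [56, 32, 42, 43, 40, 34, 19, 6, 39, 8, 23]
  32 vs larger child 43 at index 3, swap → [56, 43, 42, 32, 40, 34, 19, 6, 39, 8, 23]
  32 vs larger child 39 at index 8, swap → [56, 43, 42, 39, 40, 34, 19, 6, 32, 8, 23]
extract-max #3 returns 56:
  remove root 56; move last element 23 to root → [23, 43, 42, 39, 40, 34, 19, 6, 32, 8]
  23 vs larger child 43 at index 1, swap → [43, 23, 42, 39, 40, 34, 19, 6, 32, 8]
  23 vs larger child 40 at index 4, swap → [43, 40, 42, 39, 23, 34, 19, 6, 32, 8]
extract-max #4 returns 43:
  remove root 43; move last element 8 to root → [8, 40, 42, 39, 23, 34, 19, 6, 32]
  8 vs larger child 42 at index 2, swap → [42, 40, 8, 39, 23, 34, 19, 6, 32]
  8 vs larger child 34 at index 5, swap → [42, 40, 34, 39, 23, 8, 19, 6, 32]

[42, 40, 34, 39, 23, 8, 19, 6, 32]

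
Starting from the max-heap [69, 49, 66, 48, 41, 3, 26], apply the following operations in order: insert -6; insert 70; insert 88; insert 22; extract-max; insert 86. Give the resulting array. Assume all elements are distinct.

[86, 70, 66, 49, 69, 3, 26, -6, 48, 22, 41]

insert -6:
  append -6 at index 7 → [69, 49, 66, 48, 41, 3, 26, -6] (no swap needed)
insert 70:
  append 70 at index 8 → [69, 49, 66, 48, 41, 3, 26, -6, 70]
  70 > parent 48 at index 3, swap → [69, 49, 66, 70, 41, 3, 26, -6, 48]
  70 > parent 49 at index 1, swap → [69, 70, 66, 49, 41, 3, 26, -6, 48]
  70 > parent 69 at index 0, swap → [70, 69, 66, 49, 41, 3, 26, -6, 48]
insert 88:
  append 88 at index 9 → [70, 69, 66, 49, 41, 3, 26, -6, 48, 88]
  88 > parent 41 at index 4, swap → [70, 69, 66, 49, 88, 3, 26, -6, 48, 41]
  88 > parent 69 at index 1, swap → [70, 88, 66, 49, 69, 3, 26, -6, 48, 41]
  88 > parent 70 at index 0, swap → [88, 70, 66, 49, 69, 3, 26, -6, 48, 41]
insert 22:
  append 22 at index 10 → [88, 70, 66, 49, 69, 3, 26, -6, 48, 41, 22] (no swap needed)
extract-max → returns 88:
  remove root 88; move last element 22 to root → [22, 70, 66, 49, 69, 3, 26, -6, 48, 41]
  22 vs larger child 70 at index 1, swap → [70, 22, 66, 49, 69, 3, 26, -6, 48, 41]
  22 vs larger child 69 at index 4, swap → [70, 69, 66, 49, 22, 3, 26, -6, 48, 41]
  22 vs only child 41 at index 9, swap → [70, 69, 66, 49, 41, 3, 26, -6, 48, 22]
insert 86:
  append 86 at index 10 → [70, 69, 66, 49, 41, 3, 26, -6, 48, 22, 86]
  86 > parent 41 at index 4, swap → [70, 69, 66, 49, 86, 3, 26, -6, 48, 22, 41]
  86 > parent 69 at index 1, swap → [70, 86, 66, 49, 69, 3, 26, -6, 48, 22, 41]
  86 > parent 70 at index 0, swap → [86, 70, 66, 49, 69, 3, 26, -6, 48, 22, 41]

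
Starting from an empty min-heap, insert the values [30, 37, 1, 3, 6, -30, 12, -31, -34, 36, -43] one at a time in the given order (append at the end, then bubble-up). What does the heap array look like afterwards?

[-43, -34, 1, -30, -31, 30, 12, 37, 3, 36, 6]

Insert 30:
  append 30 at index 0 → [30] (no swap needed)
Insert 37:
  append 37 at index 1 → [30, 37] (no swap needed)
Insert 1:
  append 1 at index 2 → [30, 37, 1]
  1 < parent 30 at index 0, swap → [1, 37, 30]
Insert 3:
  append 3 at index 3 → [1, 37, 30, 3]
  3 < parent 37 at index 1, swap → [1, 3, 30, 37]
Insert 6:
  append 6 at index 4 → [1, 3, 30, 37, 6] (no swap needed)
Insert -30:
  append -30 at index 5 → [1, 3, 30, 37, 6, -30]
  -30 < parent 30 at index 2, swap → [1, 3, -30, 37, 6, 30]
  -30 < parent 1 at index 0, swap → [-30, 3, 1, 37, 6, 30]
Insert 12:
  append 12 at index 6 → [-30, 3, 1, 37, 6, 30, 12] (no swap needed)
Insert -31:
  append -31 at index 7 → [-30, 3, 1, 37, 6, 30, 12, -31]
  -31 < parent 37 at index 3, swap → [-30, 3, 1, -31, 6, 30, 12, 37]
  -31 < parent 3 at index 1, swap → [-30, -31, 1, 3, 6, 30, 12, 37]
  -31 < parent -30 at index 0, swap → [-31, -30, 1, 3, 6, 30, 12, 37]
Insert -34:
  append -34 at index 8 → [-31, -30, 1, 3, 6, 30, 12, 37, -34]
  -34 < parent 3 at index 3, swap → [-31, -30, 1, -34, 6, 30, 12, 37, 3]
  -34 < parent -30 at index 1, swap → [-31, -34, 1, -30, 6, 30, 12, 37, 3]
  -34 < parent -31 at index 0, swap → [-34, -31, 1, -30, 6, 30, 12, 37, 3]
Insert 36:
  append 36 at index 9 → [-34, -31, 1, -30, 6, 30, 12, 37, 3, 36] (no swap needed)
Insert -43:
  append -43 at index 10 → [-34, -31, 1, -30, 6, 30, 12, 37, 3, 36, -43]
  -43 < parent 6 at index 4, swap → [-34, -31, 1, -30, -43, 30, 12, 37, 3, 36, 6]
  -43 < parent -31 at index 1, swap → [-34, -43, 1, -30, -31, 30, 12, 37, 3, 36, 6]
  -43 < parent -34 at index 0, swap → [-43, -34, 1, -30, -31, 30, 12, 37, 3, 36, 6]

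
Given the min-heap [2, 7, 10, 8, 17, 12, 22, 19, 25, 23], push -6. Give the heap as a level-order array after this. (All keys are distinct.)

[-6, 2, 10, 8, 7, 12, 22, 19, 25, 23, 17]

append -6 at index 10 → [2, 7, 10, 8, 17, 12, 22, 19, 25, 23, -6]
-6 < parent 17 at index 4, swap → [2, 7, 10, 8, -6, 12, 22, 19, 25, 23, 17]
-6 < parent 7 at index 1, swap → [2, -6, 10, 8, 7, 12, 22, 19, 25, 23, 17]
-6 < parent 2 at index 0, swap → [-6, 2, 10, 8, 7, 12, 22, 19, 25, 23, 17]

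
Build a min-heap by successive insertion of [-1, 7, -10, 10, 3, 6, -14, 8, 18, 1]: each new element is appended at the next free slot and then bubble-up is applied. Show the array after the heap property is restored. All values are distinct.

Insert -1:
  append -1 at index 0 → [-1] (no swap needed)
Insert 7:
  append 7 at index 1 → [-1, 7] (no swap needed)
Insert -10:
  append -10 at index 2 → [-1, 7, -10]
  -10 < parent -1 at index 0, swap → [-10, 7, -1]
Insert 10:
  append 10 at index 3 → [-10, 7, -1, 10] (no swap needed)
Insert 3:
  append 3 at index 4 → [-10, 7, -1, 10, 3]
  3 < parent 7 at index 1, swap → [-10, 3, -1, 10, 7]
Insert 6:
  append 6 at index 5 → [-10, 3, -1, 10, 7, 6] (no swap needed)
Insert -14:
  append -14 at index 6 → [-10, 3, -1, 10, 7, 6, -14]
  -14 < parent -1 at index 2, swap → [-10, 3, -14, 10, 7, 6, -1]
  -14 < parent -10 at index 0, swap → [-14, 3, -10, 10, 7, 6, -1]
Insert 8:
  append 8 at index 7 → [-14, 3, -10, 10, 7, 6, -1, 8]
  8 < parent 10 at index 3, swap → [-14, 3, -10, 8, 7, 6, -1, 10]
Insert 18:
  append 18 at index 8 → [-14, 3, -10, 8, 7, 6, -1, 10, 18] (no swap needed)
Insert 1:
  append 1 at index 9 → [-14, 3, -10, 8, 7, 6, -1, 10, 18, 1]
  1 < parent 7 at index 4, swap → [-14, 3, -10, 8, 1, 6, -1, 10, 18, 7]
  1 < parent 3 at index 1, swap → [-14, 1, -10, 8, 3, 6, -1, 10, 18, 7]

[-14, 1, -10, 8, 3, 6, -1, 10, 18, 7]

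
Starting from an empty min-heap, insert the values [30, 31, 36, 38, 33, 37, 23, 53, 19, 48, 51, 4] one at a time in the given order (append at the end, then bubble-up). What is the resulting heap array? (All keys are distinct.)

[4, 23, 19, 31, 33, 30, 36, 53, 38, 48, 51, 37]

Insert 30:
  append 30 at index 0 → [30] (no swap needed)
Insert 31:
  append 31 at index 1 → [30, 31] (no swap needed)
Insert 36:
  append 36 at index 2 → [30, 31, 36] (no swap needed)
Insert 38:
  append 38 at index 3 → [30, 31, 36, 38] (no swap needed)
Insert 33:
  append 33 at index 4 → [30, 31, 36, 38, 33] (no swap needed)
Insert 37:
  append 37 at index 5 → [30, 31, 36, 38, 33, 37] (no swap needed)
Insert 23:
  append 23 at index 6 → [30, 31, 36, 38, 33, 37, 23]
  23 < parent 36 at index 2, swap → [30, 31, 23, 38, 33, 37, 36]
  23 < parent 30 at index 0, swap → [23, 31, 30, 38, 33, 37, 36]
Insert 53:
  append 53 at index 7 → [23, 31, 30, 38, 33, 37, 36, 53] (no swap needed)
Insert 19:
  append 19 at index 8 → [23, 31, 30, 38, 33, 37, 36, 53, 19]
  19 < parent 38 at index 3, swap → [23, 31, 30, 19, 33, 37, 36, 53, 38]
  19 < parent 31 at index 1, swap → [23, 19, 30, 31, 33, 37, 36, 53, 38]
  19 < parent 23 at index 0, swap → [19, 23, 30, 31, 33, 37, 36, 53, 38]
Insert 48:
  append 48 at index 9 → [19, 23, 30, 31, 33, 37, 36, 53, 38, 48] (no swap needed)
Insert 51:
  append 51 at index 10 → [19, 23, 30, 31, 33, 37, 36, 53, 38, 48, 51] (no swap needed)
Insert 4:
  append 4 at index 11 → [19, 23, 30, 31, 33, 37, 36, 53, 38, 48, 51, 4]
  4 < parent 37 at index 5, swap → [19, 23, 30, 31, 33, 4, 36, 53, 38, 48, 51, 37]
  4 < parent 30 at index 2, swap → [19, 23, 4, 31, 33, 30, 36, 53, 38, 48, 51, 37]
  4 < parent 19 at index 0, swap → [4, 23, 19, 31, 33, 30, 36, 53, 38, 48, 51, 37]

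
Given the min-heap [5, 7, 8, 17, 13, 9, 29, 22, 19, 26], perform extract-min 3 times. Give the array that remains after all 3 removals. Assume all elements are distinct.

[9, 13, 19, 17, 26, 22, 29]

extract-min #1 returns 5:
  remove root 5; move last element 26 to root → [26, 7, 8, 17, 13, 9, 29, 22, 19]
  26 vs smaller child 7 at index 1, swap → [7, 26, 8, 17, 13, 9, 29, 22, 19]
  26 vs smaller child 13 at index 4, swap → [7, 13, 8, 17, 26, 9, 29, 22, 19]
extract-min #2 returns 7:
  remove root 7; move last element 19 to root → [19, 13, 8, 17, 26, 9, 29, 22]
  19 vs smaller child 8 at index 2, swap → [8, 13, 19, 17, 26, 9, 29, 22]
  19 vs smaller child 9 at index 5, swap → [8, 13, 9, 17, 26, 19, 29, 22]
extract-min #3 returns 8:
  remove root 8; move last element 22 to root → [22, 13, 9, 17, 26, 19, 29]
  22 vs smaller child 9 at index 2, swap → [9, 13, 22, 17, 26, 19, 29]
  22 vs smaller child 19 at index 5, swap → [9, 13, 19, 17, 26, 22, 29]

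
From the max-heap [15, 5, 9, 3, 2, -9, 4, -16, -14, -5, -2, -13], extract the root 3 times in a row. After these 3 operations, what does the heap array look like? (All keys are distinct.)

[4, 3, -5, -2, 2, -9, -13, -16, -14]

extract-max #1 returns 15:
  remove root 15; move last element -13 to root → [-13, 5, 9, 3, 2, -9, 4, -16, -14, -5, -2]
  -13 vs larger child 9 at index 2, swap → [9, 5, -13, 3, 2, -9, 4, -16, -14, -5, -2]
  -13 vs larger child 4 at index 6, swap → [9, 5, 4, 3, 2, -9, -13, -16, -14, -5, -2]
extract-max #2 returns 9:
  remove root 9; move last element -2 to root → [-2, 5, 4, 3, 2, -9, -13, -16, -14, -5]
  -2 vs larger child 5 at index 1, swap → [5, -2, 4, 3, 2, -9, -13, -16, -14, -5]
  -2 vs larger child 3 at index 3, swap → [5, 3, 4, -2, 2, -9, -13, -16, -14, -5]
extract-max #3 returns 5:
  remove root 5; move last element -5 to root → [-5, 3, 4, -2, 2, -9, -13, -16, -14]
  -5 vs larger child 4 at index 2, swap → [4, 3, -5, -2, 2, -9, -13, -16, -14]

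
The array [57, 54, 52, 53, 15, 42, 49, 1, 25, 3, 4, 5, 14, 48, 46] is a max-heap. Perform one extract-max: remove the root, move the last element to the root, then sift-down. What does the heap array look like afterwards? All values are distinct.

[54, 53, 52, 46, 15, 42, 49, 1, 25, 3, 4, 5, 14, 48]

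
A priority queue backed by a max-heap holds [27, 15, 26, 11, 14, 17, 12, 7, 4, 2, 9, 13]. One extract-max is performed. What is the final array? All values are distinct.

remove root 27; move last element 13 to root → [13, 15, 26, 11, 14, 17, 12, 7, 4, 2, 9]
13 vs larger child 26 at index 2, swap → [26, 15, 13, 11, 14, 17, 12, 7, 4, 2, 9]
13 vs larger child 17 at index 5, swap → [26, 15, 17, 11, 14, 13, 12, 7, 4, 2, 9]

[26, 15, 17, 11, 14, 13, 12, 7, 4, 2, 9]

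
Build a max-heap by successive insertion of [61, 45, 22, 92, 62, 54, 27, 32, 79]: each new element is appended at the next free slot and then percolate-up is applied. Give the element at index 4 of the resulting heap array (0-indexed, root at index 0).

61

Insert 61:
  append 61 at index 0 → [61] (no swap needed)
Insert 45:
  append 45 at index 1 → [61, 45] (no swap needed)
Insert 22:
  append 22 at index 2 → [61, 45, 22] (no swap needed)
Insert 92:
  append 92 at index 3 → [61, 45, 22, 92]
  92 > parent 45 at index 1, swap → [61, 92, 22, 45]
  92 > parent 61 at index 0, swap → [92, 61, 22, 45]
Insert 62:
  append 62 at index 4 → [92, 61, 22, 45, 62]
  62 > parent 61 at index 1, swap → [92, 62, 22, 45, 61]
Insert 54:
  append 54 at index 5 → [92, 62, 22, 45, 61, 54]
  54 > parent 22 at index 2, swap → [92, 62, 54, 45, 61, 22]
Insert 27:
  append 27 at index 6 → [92, 62, 54, 45, 61, 22, 27] (no swap needed)
Insert 32:
  append 32 at index 7 → [92, 62, 54, 45, 61, 22, 27, 32] (no swap needed)
Insert 79:
  append 79 at index 8 → [92, 62, 54, 45, 61, 22, 27, 32, 79]
  79 > parent 45 at index 3, swap → [92, 62, 54, 79, 61, 22, 27, 32, 45]
  79 > parent 62 at index 1, swap → [92, 79, 54, 62, 61, 22, 27, 32, 45]
resulting array: [92, 79, 54, 62, 61, 22, 27, 32, 45]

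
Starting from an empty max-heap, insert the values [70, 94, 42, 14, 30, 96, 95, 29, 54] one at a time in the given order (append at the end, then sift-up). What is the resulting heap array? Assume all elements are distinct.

[96, 70, 95, 54, 30, 42, 94, 14, 29]

Insert 70:
  append 70 at index 0 → [70] (no swap needed)
Insert 94:
  append 94 at index 1 → [70, 94]
  94 > parent 70 at index 0, swap → [94, 70]
Insert 42:
  append 42 at index 2 → [94, 70, 42] (no swap needed)
Insert 14:
  append 14 at index 3 → [94, 70, 42, 14] (no swap needed)
Insert 30:
  append 30 at index 4 → [94, 70, 42, 14, 30] (no swap needed)
Insert 96:
  append 96 at index 5 → [94, 70, 42, 14, 30, 96]
  96 > parent 42 at index 2, swap → [94, 70, 96, 14, 30, 42]
  96 > parent 94 at index 0, swap → [96, 70, 94, 14, 30, 42]
Insert 95:
  append 95 at index 6 → [96, 70, 94, 14, 30, 42, 95]
  95 > parent 94 at index 2, swap → [96, 70, 95, 14, 30, 42, 94]
Insert 29:
  append 29 at index 7 → [96, 70, 95, 14, 30, 42, 94, 29]
  29 > parent 14 at index 3, swap → [96, 70, 95, 29, 30, 42, 94, 14]
Insert 54:
  append 54 at index 8 → [96, 70, 95, 29, 30, 42, 94, 14, 54]
  54 > parent 29 at index 3, swap → [96, 70, 95, 54, 30, 42, 94, 14, 29]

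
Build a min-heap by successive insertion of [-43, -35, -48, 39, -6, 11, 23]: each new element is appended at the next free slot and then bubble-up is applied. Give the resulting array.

Insert -43:
  append -43 at index 0 → [-43] (no swap needed)
Insert -35:
  append -35 at index 1 → [-43, -35] (no swap needed)
Insert -48:
  append -48 at index 2 → [-43, -35, -48]
  -48 < parent -43 at index 0, swap → [-48, -35, -43]
Insert 39:
  append 39 at index 3 → [-48, -35, -43, 39] (no swap needed)
Insert -6:
  append -6 at index 4 → [-48, -35, -43, 39, -6] (no swap needed)
Insert 11:
  append 11 at index 5 → [-48, -35, -43, 39, -6, 11] (no swap needed)
Insert 23:
  append 23 at index 6 → [-48, -35, -43, 39, -6, 11, 23] (no swap needed)

[-48, -35, -43, 39, -6, 11, 23]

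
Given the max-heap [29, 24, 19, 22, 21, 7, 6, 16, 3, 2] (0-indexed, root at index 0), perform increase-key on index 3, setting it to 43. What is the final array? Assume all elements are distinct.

[43, 29, 19, 24, 21, 7, 6, 16, 3, 2]

set index 3 from 22 to 43 → [29, 24, 19, 43, 21, 7, 6, 16, 3, 2]
43 > parent 24 at index 1, swap → [29, 43, 19, 24, 21, 7, 6, 16, 3, 2]
43 > parent 29 at index 0, swap → [43, 29, 19, 24, 21, 7, 6, 16, 3, 2]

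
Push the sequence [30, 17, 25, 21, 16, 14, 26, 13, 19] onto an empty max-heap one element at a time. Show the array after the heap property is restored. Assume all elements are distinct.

[30, 21, 26, 19, 16, 14, 25, 13, 17]

Insert 30:
  append 30 at index 0 → [30] (no swap needed)
Insert 17:
  append 17 at index 1 → [30, 17] (no swap needed)
Insert 25:
  append 25 at index 2 → [30, 17, 25] (no swap needed)
Insert 21:
  append 21 at index 3 → [30, 17, 25, 21]
  21 > parent 17 at index 1, swap → [30, 21, 25, 17]
Insert 16:
  append 16 at index 4 → [30, 21, 25, 17, 16] (no swap needed)
Insert 14:
  append 14 at index 5 → [30, 21, 25, 17, 16, 14] (no swap needed)
Insert 26:
  append 26 at index 6 → [30, 21, 25, 17, 16, 14, 26]
  26 > parent 25 at index 2, swap → [30, 21, 26, 17, 16, 14, 25]
Insert 13:
  append 13 at index 7 → [30, 21, 26, 17, 16, 14, 25, 13] (no swap needed)
Insert 19:
  append 19 at index 8 → [30, 21, 26, 17, 16, 14, 25, 13, 19]
  19 > parent 17 at index 3, swap → [30, 21, 26, 19, 16, 14, 25, 13, 17]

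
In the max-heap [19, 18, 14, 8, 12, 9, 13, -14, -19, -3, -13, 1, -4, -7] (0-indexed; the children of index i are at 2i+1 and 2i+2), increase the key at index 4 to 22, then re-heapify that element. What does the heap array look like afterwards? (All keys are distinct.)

[22, 19, 14, 8, 18, 9, 13, -14, -19, -3, -13, 1, -4, -7]

set index 4 from 12 to 22 → [19, 18, 14, 8, 22, 9, 13, -14, -19, -3, -13, 1, -4, -7]
22 > parent 18 at index 1, swap → [19, 22, 14, 8, 18, 9, 13, -14, -19, -3, -13, 1, -4, -7]
22 > parent 19 at index 0, swap → [22, 19, 14, 8, 18, 9, 13, -14, -19, -3, -13, 1, -4, -7]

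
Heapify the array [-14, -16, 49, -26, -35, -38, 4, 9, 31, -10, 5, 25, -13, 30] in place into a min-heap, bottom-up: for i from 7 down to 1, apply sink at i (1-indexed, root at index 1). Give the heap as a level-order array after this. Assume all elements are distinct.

[-38, -35, -14, -26, -16, -13, 4, 9, 31, -10, 5, 25, 49, 30]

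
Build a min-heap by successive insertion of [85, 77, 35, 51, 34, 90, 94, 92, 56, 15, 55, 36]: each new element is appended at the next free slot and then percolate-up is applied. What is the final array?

Insert 85:
  append 85 at index 0 → [85] (no swap needed)
Insert 77:
  append 77 at index 1 → [85, 77]
  77 < parent 85 at index 0, swap → [77, 85]
Insert 35:
  append 35 at index 2 → [77, 85, 35]
  35 < parent 77 at index 0, swap → [35, 85, 77]
Insert 51:
  append 51 at index 3 → [35, 85, 77, 51]
  51 < parent 85 at index 1, swap → [35, 51, 77, 85]
Insert 34:
  append 34 at index 4 → [35, 51, 77, 85, 34]
  34 < parent 51 at index 1, swap → [35, 34, 77, 85, 51]
  34 < parent 35 at index 0, swap → [34, 35, 77, 85, 51]
Insert 90:
  append 90 at index 5 → [34, 35, 77, 85, 51, 90] (no swap needed)
Insert 94:
  append 94 at index 6 → [34, 35, 77, 85, 51, 90, 94] (no swap needed)
Insert 92:
  append 92 at index 7 → [34, 35, 77, 85, 51, 90, 94, 92] (no swap needed)
Insert 56:
  append 56 at index 8 → [34, 35, 77, 85, 51, 90, 94, 92, 56]
  56 < parent 85 at index 3, swap → [34, 35, 77, 56, 51, 90, 94, 92, 85]
Insert 15:
  append 15 at index 9 → [34, 35, 77, 56, 51, 90, 94, 92, 85, 15]
  15 < parent 51 at index 4, swap → [34, 35, 77, 56, 15, 90, 94, 92, 85, 51]
  15 < parent 35 at index 1, swap → [34, 15, 77, 56, 35, 90, 94, 92, 85, 51]
  15 < parent 34 at index 0, swap → [15, 34, 77, 56, 35, 90, 94, 92, 85, 51]
Insert 55:
  append 55 at index 10 → [15, 34, 77, 56, 35, 90, 94, 92, 85, 51, 55] (no swap needed)
Insert 36:
  append 36 at index 11 → [15, 34, 77, 56, 35, 90, 94, 92, 85, 51, 55, 36]
  36 < parent 90 at index 5, swap → [15, 34, 77, 56, 35, 36, 94, 92, 85, 51, 55, 90]
  36 < parent 77 at index 2, swap → [15, 34, 36, 56, 35, 77, 94, 92, 85, 51, 55, 90]

[15, 34, 36, 56, 35, 77, 94, 92, 85, 51, 55, 90]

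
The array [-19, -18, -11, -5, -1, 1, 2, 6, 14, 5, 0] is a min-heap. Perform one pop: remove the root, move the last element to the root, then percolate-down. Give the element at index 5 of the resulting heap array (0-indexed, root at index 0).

1

remove root -19; move last element 0 to root → [0, -18, -11, -5, -1, 1, 2, 6, 14, 5]
0 vs smaller child -18 at index 1, swap → [-18, 0, -11, -5, -1, 1, 2, 6, 14, 5]
0 vs smaller child -5 at index 3, swap → [-18, -5, -11, 0, -1, 1, 2, 6, 14, 5]
resulting array: [-18, -5, -11, 0, -1, 1, 2, 6, 14, 5]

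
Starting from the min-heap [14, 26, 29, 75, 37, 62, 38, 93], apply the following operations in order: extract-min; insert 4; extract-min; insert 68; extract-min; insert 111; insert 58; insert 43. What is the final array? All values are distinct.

[29, 37, 38, 58, 43, 62, 75, 111, 68, 93]

extract-min → returns 14:
  remove root 14; move last element 93 to root → [93, 26, 29, 75, 37, 62, 38]
  93 vs smaller child 26 at index 1, swap → [26, 93, 29, 75, 37, 62, 38]
  93 vs smaller child 37 at index 4, swap → [26, 37, 29, 75, 93, 62, 38]
insert 4:
  append 4 at index 7 → [26, 37, 29, 75, 93, 62, 38, 4]
  4 < parent 75 at index 3, swap → [26, 37, 29, 4, 93, 62, 38, 75]
  4 < parent 37 at index 1, swap → [26, 4, 29, 37, 93, 62, 38, 75]
  4 < parent 26 at index 0, swap → [4, 26, 29, 37, 93, 62, 38, 75]
extract-min → returns 4:
  remove root 4; move last element 75 to root → [75, 26, 29, 37, 93, 62, 38]
  75 vs smaller child 26 at index 1, swap → [26, 75, 29, 37, 93, 62, 38]
  75 vs smaller child 37 at index 3, swap → [26, 37, 29, 75, 93, 62, 38]
insert 68:
  append 68 at index 7 → [26, 37, 29, 75, 93, 62, 38, 68]
  68 < parent 75 at index 3, swap → [26, 37, 29, 68, 93, 62, 38, 75]
extract-min → returns 26:
  remove root 26; move last element 75 to root → [75, 37, 29, 68, 93, 62, 38]
  75 vs smaller child 29 at index 2, swap → [29, 37, 75, 68, 93, 62, 38]
  75 vs smaller child 38 at index 6, swap → [29, 37, 38, 68, 93, 62, 75]
insert 111:
  append 111 at index 7 → [29, 37, 38, 68, 93, 62, 75, 111] (no swap needed)
insert 58:
  append 58 at index 8 → [29, 37, 38, 68, 93, 62, 75, 111, 58]
  58 < parent 68 at index 3, swap → [29, 37, 38, 58, 93, 62, 75, 111, 68]
insert 43:
  append 43 at index 9 → [29, 37, 38, 58, 93, 62, 75, 111, 68, 43]
  43 < parent 93 at index 4, swap → [29, 37, 38, 58, 43, 62, 75, 111, 68, 93]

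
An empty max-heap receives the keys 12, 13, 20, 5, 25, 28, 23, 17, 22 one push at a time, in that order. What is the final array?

Insert 12:
  append 12 at index 0 → [12] (no swap needed)
Insert 13:
  append 13 at index 1 → [12, 13]
  13 > parent 12 at index 0, swap → [13, 12]
Insert 20:
  append 20 at index 2 → [13, 12, 20]
  20 > parent 13 at index 0, swap → [20, 12, 13]
Insert 5:
  append 5 at index 3 → [20, 12, 13, 5] (no swap needed)
Insert 25:
  append 25 at index 4 → [20, 12, 13, 5, 25]
  25 > parent 12 at index 1, swap → [20, 25, 13, 5, 12]
  25 > parent 20 at index 0, swap → [25, 20, 13, 5, 12]
Insert 28:
  append 28 at index 5 → [25, 20, 13, 5, 12, 28]
  28 > parent 13 at index 2, swap → [25, 20, 28, 5, 12, 13]
  28 > parent 25 at index 0, swap → [28, 20, 25, 5, 12, 13]
Insert 23:
  append 23 at index 6 → [28, 20, 25, 5, 12, 13, 23] (no swap needed)
Insert 17:
  append 17 at index 7 → [28, 20, 25, 5, 12, 13, 23, 17]
  17 > parent 5 at index 3, swap → [28, 20, 25, 17, 12, 13, 23, 5]
Insert 22:
  append 22 at index 8 → [28, 20, 25, 17, 12, 13, 23, 5, 22]
  22 > parent 17 at index 3, swap → [28, 20, 25, 22, 12, 13, 23, 5, 17]
  22 > parent 20 at index 1, swap → [28, 22, 25, 20, 12, 13, 23, 5, 17]

[28, 22, 25, 20, 12, 13, 23, 5, 17]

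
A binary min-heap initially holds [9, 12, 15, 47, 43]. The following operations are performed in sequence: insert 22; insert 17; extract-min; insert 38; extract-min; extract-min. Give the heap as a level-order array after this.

[17, 38, 22, 47, 43]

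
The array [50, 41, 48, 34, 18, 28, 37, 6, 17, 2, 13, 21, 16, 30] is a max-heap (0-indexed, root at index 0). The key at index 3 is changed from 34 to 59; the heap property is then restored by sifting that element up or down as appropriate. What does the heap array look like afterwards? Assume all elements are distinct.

[59, 50, 48, 41, 18, 28, 37, 6, 17, 2, 13, 21, 16, 30]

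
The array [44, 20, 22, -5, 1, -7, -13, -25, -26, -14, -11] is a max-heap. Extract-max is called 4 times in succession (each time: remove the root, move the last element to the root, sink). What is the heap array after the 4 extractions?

extract-max #1 returns 44:
  remove root 44; move last element -11 to root → [-11, 20, 22, -5, 1, -7, -13, -25, -26, -14]
  -11 vs larger child 22 at index 2, swap → [22, 20, -11, -5, 1, -7, -13, -25, -26, -14]
  -11 vs larger child -7 at index 5, swap → [22, 20, -7, -5, 1, -11, -13, -25, -26, -14]
extract-max #2 returns 22:
  remove root 22; move last element -14 to root → [-14, 20, -7, -5, 1, -11, -13, -25, -26]
  -14 vs larger child 20 at index 1, swap → [20, -14, -7, -5, 1, -11, -13, -25, -26]
  -14 vs larger child 1 at index 4, swap → [20, 1, -7, -5, -14, -11, -13, -25, -26]
extract-max #3 returns 20:
  remove root 20; move last element -26 to root → [-26, 1, -7, -5, -14, -11, -13, -25]
  -26 vs larger child 1 at index 1, swap → [1, -26, -7, -5, -14, -11, -13, -25]
  -26 vs larger child -5 at index 3, swap → [1, -5, -7, -26, -14, -11, -13, -25]
  -26 vs only child -25 at index 7, swap → [1, -5, -7, -25, -14, -11, -13, -26]
extract-max #4 returns 1:
  remove root 1; move last element -26 to root → [-26, -5, -7, -25, -14, -11, -13]
  -26 vs larger child -5 at index 1, swap → [-5, -26, -7, -25, -14, -11, -13]
  -26 vs larger child -14 at index 4, swap → [-5, -14, -7, -25, -26, -11, -13]

[-5, -14, -7, -25, -26, -11, -13]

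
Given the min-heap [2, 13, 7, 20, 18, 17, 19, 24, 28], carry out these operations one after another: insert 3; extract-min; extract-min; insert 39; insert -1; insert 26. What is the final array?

insert 3:
  append 3 at index 9 → [2, 13, 7, 20, 18, 17, 19, 24, 28, 3]
  3 < parent 18 at index 4, swap → [2, 13, 7, 20, 3, 17, 19, 24, 28, 18]
  3 < parent 13 at index 1, swap → [2, 3, 7, 20, 13, 17, 19, 24, 28, 18]
extract-min → returns 2:
  remove root 2; move last element 18 to root → [18, 3, 7, 20, 13, 17, 19, 24, 28]
  18 vs smaller child 3 at index 1, swap → [3, 18, 7, 20, 13, 17, 19, 24, 28]
  18 vs smaller child 13 at index 4, swap → [3, 13, 7, 20, 18, 17, 19, 24, 28]
extract-min → returns 3:
  remove root 3; move last element 28 to root → [28, 13, 7, 20, 18, 17, 19, 24]
  28 vs smaller child 7 at index 2, swap → [7, 13, 28, 20, 18, 17, 19, 24]
  28 vs smaller child 17 at index 5, swap → [7, 13, 17, 20, 18, 28, 19, 24]
insert 39:
  append 39 at index 8 → [7, 13, 17, 20, 18, 28, 19, 24, 39] (no swap needed)
insert -1:
  append -1 at index 9 → [7, 13, 17, 20, 18, 28, 19, 24, 39, -1]
  -1 < parent 18 at index 4, swap → [7, 13, 17, 20, -1, 28, 19, 24, 39, 18]
  -1 < parent 13 at index 1, swap → [7, -1, 17, 20, 13, 28, 19, 24, 39, 18]
  -1 < parent 7 at index 0, swap → [-1, 7, 17, 20, 13, 28, 19, 24, 39, 18]
insert 26:
  append 26 at index 10 → [-1, 7, 17, 20, 13, 28, 19, 24, 39, 18, 26] (no swap needed)

[-1, 7, 17, 20, 13, 28, 19, 24, 39, 18, 26]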